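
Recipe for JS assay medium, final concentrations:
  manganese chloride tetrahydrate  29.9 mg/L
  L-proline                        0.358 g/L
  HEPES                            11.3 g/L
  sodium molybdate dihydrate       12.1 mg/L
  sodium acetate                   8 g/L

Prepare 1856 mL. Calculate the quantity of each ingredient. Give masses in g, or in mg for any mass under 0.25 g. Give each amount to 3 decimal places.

Scale factor relative to 1 L: 1.856.
manganese chloride tetrahydrate: 29.9 mg/L × 1.856 L = 55.494 mg
L-proline: 0.358 g/L × 1.856 L = 0.664 g
HEPES: 11.3 g/L × 1.856 L = 20.973 g
sodium molybdate dihydrate: 12.1 mg/L × 1.856 L = 22.458 mg
sodium acetate: 8 g/L × 1.856 L = 14.848 g

manganese chloride tetrahydrate 55.494 mg; L-proline 0.664 g; HEPES 20.973 g; sodium molybdate dihydrate 22.458 mg; sodium acetate 14.848 g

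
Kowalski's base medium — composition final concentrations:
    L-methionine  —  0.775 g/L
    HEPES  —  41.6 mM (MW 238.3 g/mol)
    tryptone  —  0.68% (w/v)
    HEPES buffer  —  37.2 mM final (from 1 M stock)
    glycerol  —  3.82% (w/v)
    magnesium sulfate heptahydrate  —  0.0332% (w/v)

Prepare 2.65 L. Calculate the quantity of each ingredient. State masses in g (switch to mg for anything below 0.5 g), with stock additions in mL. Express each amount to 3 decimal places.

Working volume: 2.65 L.
L-methionine: 0.775 g/L × 2.65 L = 2.054 g
HEPES: 41.6 mmol/L × 238.3 g/mol × 2.65 L ÷ 1000 = 26.270 g
tryptone: 0.68% w/v = 6.8 g/L → 6.8 × 2.65 L = 18.020 g
HEPES buffer: C1V1 = C2V2 → 37.2 mM × 2650 mL ÷ 1000 mM = 98.580 mL
glycerol: 3.82 g per 100 mL × 2650 mL ÷ 100 = 101.230 g
magnesium sulfate heptahydrate: 0.0332% w/v = 0.332 g/L → 0.332 × 2.65 L = 0.880 g

L-methionine 2.054 g; HEPES 26.270 g; tryptone 18.020 g; HEPES buffer 98.580 mL; glycerol 101.230 g; magnesium sulfate heptahydrate 0.880 g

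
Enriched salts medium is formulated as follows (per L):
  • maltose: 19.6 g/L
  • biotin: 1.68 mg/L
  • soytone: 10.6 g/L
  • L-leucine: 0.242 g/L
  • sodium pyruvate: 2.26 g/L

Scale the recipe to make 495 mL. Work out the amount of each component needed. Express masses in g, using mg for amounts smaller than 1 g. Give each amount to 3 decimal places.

Target volume = 495 mL = 0.495 L.
maltose: 19.6 g/L × 0.495 L = 9.702 g
biotin: 1.68 mg/L × 0.495 L = 0.832 mg
soytone: 10.6 g/L × 0.495 L = 5.247 g
L-leucine: 0.242 g/L × 0.495 L = 0.11979 g = 119.790 mg
sodium pyruvate: 2.26 g/L × 0.495 L = 1.119 g

maltose 9.702 g; biotin 0.832 mg; soytone 5.247 g; L-leucine 119.790 mg; sodium pyruvate 1.119 g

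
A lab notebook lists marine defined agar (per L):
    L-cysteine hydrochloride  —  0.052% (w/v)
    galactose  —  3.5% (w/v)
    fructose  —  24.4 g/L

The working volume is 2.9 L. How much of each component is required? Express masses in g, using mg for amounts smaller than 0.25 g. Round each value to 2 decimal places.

Scale factor relative to 1 L: 2.9.
L-cysteine hydrochloride: 0.052 g per 100 mL × 2900 mL ÷ 100 = 1.51 g
galactose: 3.5% w/v = 35 g/L → 35 × 2.9 L = 101.50 g
fructose: 24.4 g/L × 2.9 L = 70.76 g

L-cysteine hydrochloride 1.51 g; galactose 101.50 g; fructose 70.76 g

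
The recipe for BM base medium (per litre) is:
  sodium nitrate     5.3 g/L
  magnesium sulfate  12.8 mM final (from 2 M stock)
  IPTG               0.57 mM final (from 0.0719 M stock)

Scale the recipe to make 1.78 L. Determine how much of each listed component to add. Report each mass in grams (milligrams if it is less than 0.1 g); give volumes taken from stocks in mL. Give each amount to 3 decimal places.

sodium nitrate 9.434 g; magnesium sulfate 11.392 mL; IPTG 14.111 mL

Working volume: 1.78 L.
sodium nitrate: 5.3 g/L × 1.78 L = 9.434 g
magnesium sulfate: V = C2·V2/C1 = 12.8 mM × 1780 mL ÷ 2000 mM = 11.392 mL
IPTG: V = C2·V2/C1 = 0.57 mM × 1780 mL ÷ 71.9 mM = 14.111 mL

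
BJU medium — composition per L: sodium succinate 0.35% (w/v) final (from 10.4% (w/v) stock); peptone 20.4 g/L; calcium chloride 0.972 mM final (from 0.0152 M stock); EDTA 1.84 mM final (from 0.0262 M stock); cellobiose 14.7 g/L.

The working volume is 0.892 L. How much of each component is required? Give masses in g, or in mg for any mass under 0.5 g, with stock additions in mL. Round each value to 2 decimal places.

sodium succinate 30.02 mL; peptone 18.20 g; calcium chloride 57.04 mL; EDTA 62.64 mL; cellobiose 13.11 g

Working volume: 0.892 L.
sodium succinate: V = C2·V2/C1 = 0.35% ÷ 10.4% × 892 mL = 30.02 mL
peptone: 20.4 g/L × 0.892 L = 18.20 g
calcium chloride: dilute stock: 0.972 mM × 892 mL ÷ 15.2 mM = 57.04 mL
EDTA: dilute stock: 1.84 mM × 892 mL ÷ 26.2 mM = 62.64 mL
cellobiose: 14.7 g/L × 0.892 L = 13.11 g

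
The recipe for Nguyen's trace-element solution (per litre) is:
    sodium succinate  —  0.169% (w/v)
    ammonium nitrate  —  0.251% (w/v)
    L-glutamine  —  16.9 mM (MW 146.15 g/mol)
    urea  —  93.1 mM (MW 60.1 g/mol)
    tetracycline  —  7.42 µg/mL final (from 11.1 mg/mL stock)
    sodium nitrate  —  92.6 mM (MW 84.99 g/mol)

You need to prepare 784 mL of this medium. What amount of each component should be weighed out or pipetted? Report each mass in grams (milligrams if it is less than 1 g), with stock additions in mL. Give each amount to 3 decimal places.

Target volume = 784 mL = 0.784 L.
sodium succinate: 0.169 g per 100 mL × 784 mL ÷ 100 = 1.325 g
ammonium nitrate: 0.251 g per 100 mL × 784 mL ÷ 100 = 1.968 g
L-glutamine: 16.9 mmol/L × 146.15 g/mol × 0.784 L ÷ 1000 = 1.936 g
urea: 93.1 mmol/L × 60.1 g/mol × 0.784 L ÷ 1000 = 4.387 g
tetracycline: dilute stock: 7.42 µg/mL × 784 mL ÷ 11100 µg/mL = 0.524 mL
sodium nitrate: 92.6 mmol/L × 84.99 g/mol × 0.784 L ÷ 1000 = 6.170 g

sodium succinate 1.325 g; ammonium nitrate 1.968 g; L-glutamine 1.936 g; urea 4.387 g; tetracycline 0.524 mL; sodium nitrate 6.170 g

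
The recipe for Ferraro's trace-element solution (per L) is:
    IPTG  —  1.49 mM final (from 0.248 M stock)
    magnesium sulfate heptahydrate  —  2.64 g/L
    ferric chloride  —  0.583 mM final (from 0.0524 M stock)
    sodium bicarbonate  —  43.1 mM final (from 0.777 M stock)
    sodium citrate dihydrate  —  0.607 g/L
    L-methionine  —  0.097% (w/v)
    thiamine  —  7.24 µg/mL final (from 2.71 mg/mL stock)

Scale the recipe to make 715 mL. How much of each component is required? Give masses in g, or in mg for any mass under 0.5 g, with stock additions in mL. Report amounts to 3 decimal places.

Working volume: 715 mL = 0.715 L.
IPTG: V = C2·V2/C1 = 1.49 mM × 715 mL ÷ 248 mM = 4.296 mL
magnesium sulfate heptahydrate: 2.64 g/L × 0.715 L = 1.888 g
ferric chloride: dilute stock: 0.583 mM × 715 mL ÷ 52.4 mM = 7.955 mL
sodium bicarbonate: V = C2·V2/C1 = 43.1 mM × 715 mL ÷ 777 mM = 39.661 mL
sodium citrate dihydrate: 0.607 g/L × 0.715 L = 0.434005 g = 434.005 mg
L-methionine: 0.097% w/v = 0.97 g/L → 0.97 × 0.715 L = 0.694 g
thiamine: C1V1 = C2V2 → 7.24 µg/mL × 715 mL ÷ 2710 µg/mL = 1.910 mL

IPTG 4.296 mL; magnesium sulfate heptahydrate 1.888 g; ferric chloride 7.955 mL; sodium bicarbonate 39.661 mL; sodium citrate dihydrate 434.005 mg; L-methionine 0.694 g; thiamine 1.910 mL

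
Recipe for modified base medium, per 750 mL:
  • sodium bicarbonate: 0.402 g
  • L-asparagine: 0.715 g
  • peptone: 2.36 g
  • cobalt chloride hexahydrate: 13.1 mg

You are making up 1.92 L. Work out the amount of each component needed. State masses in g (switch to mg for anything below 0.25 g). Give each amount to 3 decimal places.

sodium bicarbonate 1.029 g; L-asparagine 1.830 g; peptone 6.042 g; cobalt chloride hexahydrate 33.536 mg

Scale factor = 1920 mL / 750 mL = 2.56.
sodium bicarbonate: 0.402 g × (1920 mL / 750 mL) = 1.029 g
L-asparagine: 0.715 g × (1920 mL / 750 mL) = 1.830 g
peptone: 2.36 g × (1920 mL / 750 mL) = 6.042 g
cobalt chloride hexahydrate: 13.1 mg × (1920 mL / 750 mL) = 33.536 mg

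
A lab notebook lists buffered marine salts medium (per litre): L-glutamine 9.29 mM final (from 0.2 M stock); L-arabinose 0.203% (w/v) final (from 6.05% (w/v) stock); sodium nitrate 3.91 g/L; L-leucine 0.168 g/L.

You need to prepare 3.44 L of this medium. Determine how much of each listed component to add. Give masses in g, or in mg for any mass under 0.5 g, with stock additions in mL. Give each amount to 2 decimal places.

Scale factor relative to 1 L: 3.44.
L-glutamine: C1V1 = C2V2 → 9.29 mM × 3440 mL ÷ 200 mM = 159.79 mL
L-arabinose: C1V1 = C2V2 → 0.203% ÷ 6.05% × 3440 mL = 115.42 mL
sodium nitrate: 3.91 g/L × 3.44 L = 13.45 g
L-leucine: 0.168 g/L × 3.44 L = 0.58 g

L-glutamine 159.79 mL; L-arabinose 115.42 mL; sodium nitrate 13.45 g; L-leucine 0.58 g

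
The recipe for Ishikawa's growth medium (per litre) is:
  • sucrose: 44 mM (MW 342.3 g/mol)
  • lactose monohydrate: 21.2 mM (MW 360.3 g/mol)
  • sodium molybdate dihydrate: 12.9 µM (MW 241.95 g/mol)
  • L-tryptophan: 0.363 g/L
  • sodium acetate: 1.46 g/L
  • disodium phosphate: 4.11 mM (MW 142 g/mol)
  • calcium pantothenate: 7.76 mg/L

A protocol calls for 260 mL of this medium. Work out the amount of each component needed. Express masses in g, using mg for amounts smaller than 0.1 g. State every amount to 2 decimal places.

sucrose 3.92 g; lactose monohydrate 1.99 g; sodium molybdate dihydrate 0.81 mg; L-tryptophan 94.38 mg; sodium acetate 0.38 g; disodium phosphate 0.15 g; calcium pantothenate 2.02 mg

Scale factor relative to 1 L: 0.26.
sucrose: 44 mmol/L × 342.3 g/mol × 0.26 L ÷ 1000 = 3.92 g
lactose monohydrate: 21.2 mmol/L × 360.3 g/mol × 0.26 L ÷ 1000 = 1.99 g
sodium molybdate dihydrate: 12.9 µmol/L × 241.95 g/mol × 0.26 L ÷ 1000 = 0.81 mg
L-tryptophan: 0.363 g/L × 0.26 L = 0.09438 g = 94.38 mg
sodium acetate: 1.46 g/L × 0.26 L = 0.38 g
disodium phosphate: 4.11 mmol/L × 142 g/mol × 0.26 L ÷ 1000 = 0.15 g
calcium pantothenate: 7.76 mg/L × 0.26 L = 2.02 mg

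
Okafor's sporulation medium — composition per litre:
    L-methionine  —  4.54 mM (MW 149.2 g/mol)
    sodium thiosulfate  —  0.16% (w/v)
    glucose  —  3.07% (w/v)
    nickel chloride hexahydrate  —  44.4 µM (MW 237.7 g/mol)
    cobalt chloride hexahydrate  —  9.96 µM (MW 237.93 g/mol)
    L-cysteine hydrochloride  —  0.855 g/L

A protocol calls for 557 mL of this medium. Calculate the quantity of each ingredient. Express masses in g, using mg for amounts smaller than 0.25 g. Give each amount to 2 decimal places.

L-methionine 0.38 g; sodium thiosulfate 0.89 g; glucose 17.10 g; nickel chloride hexahydrate 5.88 mg; cobalt chloride hexahydrate 1.32 mg; L-cysteine hydrochloride 0.48 g

Scale factor relative to 1 L: 0.557.
L-methionine: 4.54 mmol/L × 149.2 g/mol × 0.557 L ÷ 1000 = 0.38 g
sodium thiosulfate: 0.16 g per 100 mL × 557 mL ÷ 100 = 0.89 g
glucose: 3.07% w/v = 30.7 g/L → 30.7 × 0.557 L = 17.10 g
nickel chloride hexahydrate: 44.4 µmol/L × 237.7 g/mol × 0.557 L ÷ 1000 = 5.88 mg
cobalt chloride hexahydrate: 9.96 µmol/L × 237.93 g/mol × 0.557 L ÷ 1000 = 1.32 mg
L-cysteine hydrochloride: 0.855 g/L × 0.557 L = 0.48 g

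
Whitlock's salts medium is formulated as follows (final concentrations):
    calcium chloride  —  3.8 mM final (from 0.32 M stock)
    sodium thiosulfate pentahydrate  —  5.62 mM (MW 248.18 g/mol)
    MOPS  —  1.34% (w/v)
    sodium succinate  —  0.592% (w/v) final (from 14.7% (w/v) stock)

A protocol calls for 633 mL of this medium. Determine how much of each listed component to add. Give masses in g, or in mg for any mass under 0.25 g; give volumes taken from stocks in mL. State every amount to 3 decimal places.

Working volume: 633 mL = 0.633 L.
calcium chloride: C1V1 = C2V2 → 3.8 mM × 633 mL ÷ 320 mM = 7.517 mL
sodium thiosulfate pentahydrate: 5.62 mmol/L × 248.18 g/mol × 0.633 L ÷ 1000 = 0.883 g
MOPS: 1.34 g per 100 mL × 633 mL ÷ 100 = 8.482 g
sodium succinate: C1V1 = C2V2 → 0.592% ÷ 14.7% × 633 mL = 25.492 mL

calcium chloride 7.517 mL; sodium thiosulfate pentahydrate 0.883 g; MOPS 8.482 g; sodium succinate 25.492 mL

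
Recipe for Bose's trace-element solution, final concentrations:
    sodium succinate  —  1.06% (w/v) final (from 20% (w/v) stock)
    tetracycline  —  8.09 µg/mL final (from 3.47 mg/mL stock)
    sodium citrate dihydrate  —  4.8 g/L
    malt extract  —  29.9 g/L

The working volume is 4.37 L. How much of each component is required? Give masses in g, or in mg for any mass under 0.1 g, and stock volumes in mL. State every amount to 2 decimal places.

Scale factor relative to 1 L: 4.37.
sodium succinate: C1V1 = C2V2 → 1.06% ÷ 20% × 4370 mL = 231.61 mL
tetracycline: V = C2·V2/C1 = 8.09 µg/mL × 4370 mL ÷ 3470 µg/mL = 10.19 mL
sodium citrate dihydrate: 4.8 g/L × 4.37 L = 20.98 g
malt extract: 29.9 g/L × 4.37 L = 130.66 g

sodium succinate 231.61 mL; tetracycline 10.19 mL; sodium citrate dihydrate 20.98 g; malt extract 130.66 g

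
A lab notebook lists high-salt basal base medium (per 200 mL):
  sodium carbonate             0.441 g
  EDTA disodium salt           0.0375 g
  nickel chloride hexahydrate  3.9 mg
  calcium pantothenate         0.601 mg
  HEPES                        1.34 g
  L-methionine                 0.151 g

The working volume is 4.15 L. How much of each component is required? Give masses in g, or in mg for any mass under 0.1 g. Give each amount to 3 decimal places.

sodium carbonate 9.151 g; EDTA disodium salt 0.778 g; nickel chloride hexahydrate 80.925 mg; calcium pantothenate 12.471 mg; HEPES 27.805 g; L-methionine 3.133 g

Scale factor = 4150 mL / 200 mL = 20.75.
sodium carbonate: 0.441 g × (4150 mL / 200 mL) = 9.151 g
EDTA disodium salt: 0.0375 g × (4150 mL / 200 mL) = 0.778 g
nickel chloride hexahydrate: 3.9 mg × (4150 mL / 200 mL) = 80.925 mg
calcium pantothenate: 0.601 mg × (4150 mL / 200 mL) = 12.471 mg
HEPES: 1.34 g × (4150 mL / 200 mL) = 27.805 g
L-methionine: 0.151 g × (4150 mL / 200 mL) = 3.133 g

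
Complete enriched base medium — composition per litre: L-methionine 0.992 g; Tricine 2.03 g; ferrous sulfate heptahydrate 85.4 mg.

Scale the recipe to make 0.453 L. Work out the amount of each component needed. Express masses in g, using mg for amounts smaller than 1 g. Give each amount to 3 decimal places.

L-methionine 449.376 mg; Tricine 919.590 mg; ferrous sulfate heptahydrate 38.686 mg

Scale factor = 453 mL / 1000 mL = 0.453.
L-methionine: 0.992 g × (453 mL / 1000 mL) = 0.449376 g = 449.376 mg
Tricine: 2.03 g × (453 mL / 1000 mL) = 0.91959 g = 919.590 mg
ferrous sulfate heptahydrate: 85.4 mg × (453 mL / 1000 mL) = 38.686 mg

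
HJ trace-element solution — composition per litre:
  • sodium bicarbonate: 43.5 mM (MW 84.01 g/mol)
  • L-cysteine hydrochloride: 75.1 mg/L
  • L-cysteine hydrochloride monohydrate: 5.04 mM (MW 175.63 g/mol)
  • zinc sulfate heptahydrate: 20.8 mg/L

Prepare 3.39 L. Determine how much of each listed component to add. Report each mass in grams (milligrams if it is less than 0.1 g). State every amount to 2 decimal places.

sodium bicarbonate 12.39 g; L-cysteine hydrochloride 0.25 g; L-cysteine hydrochloride monohydrate 3.00 g; zinc sulfate heptahydrate 70.51 mg

Scale factor relative to 1 L: 3.39.
sodium bicarbonate: 43.5 mmol/L × 84.01 g/mol × 3.39 L ÷ 1000 = 12.39 g
L-cysteine hydrochloride: 75.1 mg/L × 3.39 L = 254.589 mg = 0.25 g
L-cysteine hydrochloride monohydrate: 5.04 mmol/L × 175.63 g/mol × 3.39 L ÷ 1000 = 3.00 g
zinc sulfate heptahydrate: 20.8 mg/L × 3.39 L = 70.51 mg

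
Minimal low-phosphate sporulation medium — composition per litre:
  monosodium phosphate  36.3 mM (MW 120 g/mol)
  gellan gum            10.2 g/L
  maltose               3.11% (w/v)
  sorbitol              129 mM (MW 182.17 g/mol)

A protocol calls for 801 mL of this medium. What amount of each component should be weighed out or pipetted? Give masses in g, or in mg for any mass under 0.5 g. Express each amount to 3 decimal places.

Target volume = 801 mL = 0.801 L.
monosodium phosphate: 36.3 mmol/L × 120 g/mol × 0.801 L ÷ 1000 = 3.489 g
gellan gum: 10.2 g/L × 0.801 L = 8.170 g
maltose: 3.11 g per 100 mL × 801 mL ÷ 100 = 24.911 g
sorbitol: 129 mmol/L × 182.17 g/mol × 0.801 L ÷ 1000 = 18.823 g

monosodium phosphate 3.489 g; gellan gum 8.170 g; maltose 24.911 g; sorbitol 18.823 g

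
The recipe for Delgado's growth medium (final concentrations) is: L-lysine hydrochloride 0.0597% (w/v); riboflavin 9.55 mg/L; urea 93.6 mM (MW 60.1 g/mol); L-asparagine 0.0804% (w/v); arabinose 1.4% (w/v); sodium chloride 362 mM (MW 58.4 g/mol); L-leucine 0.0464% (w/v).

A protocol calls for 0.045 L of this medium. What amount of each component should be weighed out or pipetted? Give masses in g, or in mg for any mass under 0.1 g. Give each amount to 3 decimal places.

Working volume: 0.045 L.
L-lysine hydrochloride: 0.0597 g per 100 mL × 45 mL ÷ 100 = 0.026865 g = 26.865 mg
riboflavin: 9.55 mg/L × 0.045 L = 0.430 mg
urea: 93.6 mmol/L × 60.1 g/mol × 0.045 L ÷ 1000 = 0.253 g
L-asparagine: 0.0804 g per 100 mL × 45 mL ÷ 100 = 0.03618 g = 36.180 mg
arabinose: 1.4% w/v = 14 g/L → 14 × 0.045 L = 0.630 g
sodium chloride: 362 mmol/L × 58.4 g/mol × 0.045 L ÷ 1000 = 0.951 g
L-leucine: 0.0464% w/v = 0.464 g/L → 0.464 × 0.045 L = 0.02088 g = 20.880 mg

L-lysine hydrochloride 26.865 mg; riboflavin 0.430 mg; urea 0.253 g; L-asparagine 36.180 mg; arabinose 0.630 g; sodium chloride 0.951 g; L-leucine 20.880 mg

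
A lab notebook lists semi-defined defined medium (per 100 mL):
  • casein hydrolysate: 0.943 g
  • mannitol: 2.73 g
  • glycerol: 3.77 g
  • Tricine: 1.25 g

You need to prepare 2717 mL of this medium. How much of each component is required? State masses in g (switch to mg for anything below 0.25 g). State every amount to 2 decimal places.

Ratio of target to recipe volume: 2717 / 100 = 27.17.
casein hydrolysate: 0.943 g × (2717 mL / 100 mL) = 25.62 g
mannitol: 2.73 g × (2717 mL / 100 mL) = 74.17 g
glycerol: 3.77 g × (2717 mL / 100 mL) = 102.43 g
Tricine: 1.25 g × (2717 mL / 100 mL) = 33.96 g

casein hydrolysate 25.62 g; mannitol 74.17 g; glycerol 102.43 g; Tricine 33.96 g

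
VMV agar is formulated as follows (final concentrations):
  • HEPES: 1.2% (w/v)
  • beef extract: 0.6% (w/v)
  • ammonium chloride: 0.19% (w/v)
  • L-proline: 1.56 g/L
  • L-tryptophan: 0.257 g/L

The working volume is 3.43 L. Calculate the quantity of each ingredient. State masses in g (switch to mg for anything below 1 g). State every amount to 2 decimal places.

Scale factor relative to 1 L: 3.43.
HEPES: 1.2 g per 100 mL × 3430 mL ÷ 100 = 41.16 g
beef extract: 0.6% w/v = 6 g/L → 6 × 3.43 L = 20.58 g
ammonium chloride: 0.19 g per 100 mL × 3430 mL ÷ 100 = 6.52 g
L-proline: 1.56 g/L × 3.43 L = 5.35 g
L-tryptophan: 0.257 g/L × 3.43 L = 0.88151 g = 881.51 mg

HEPES 41.16 g; beef extract 20.58 g; ammonium chloride 6.52 g; L-proline 5.35 g; L-tryptophan 881.51 mg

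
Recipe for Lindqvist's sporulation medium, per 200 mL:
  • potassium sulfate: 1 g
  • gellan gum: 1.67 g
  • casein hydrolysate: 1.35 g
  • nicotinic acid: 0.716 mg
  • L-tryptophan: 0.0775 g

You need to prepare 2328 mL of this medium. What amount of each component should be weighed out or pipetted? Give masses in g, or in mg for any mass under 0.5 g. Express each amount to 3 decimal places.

potassium sulfate 11.640 g; gellan gum 19.439 g; casein hydrolysate 15.714 g; nicotinic acid 8.334 mg; L-tryptophan 0.902 g

Scale factor = 2328 mL / 200 mL = 11.64.
potassium sulfate: 1 g × (2328 mL / 200 mL) = 11.640 g
gellan gum: 1.67 g × (2328 mL / 200 mL) = 19.439 g
casein hydrolysate: 1.35 g × (2328 mL / 200 mL) = 15.714 g
nicotinic acid: 0.716 mg × (2328 mL / 200 mL) = 8.334 mg
L-tryptophan: 0.0775 g × (2328 mL / 200 mL) = 0.902 g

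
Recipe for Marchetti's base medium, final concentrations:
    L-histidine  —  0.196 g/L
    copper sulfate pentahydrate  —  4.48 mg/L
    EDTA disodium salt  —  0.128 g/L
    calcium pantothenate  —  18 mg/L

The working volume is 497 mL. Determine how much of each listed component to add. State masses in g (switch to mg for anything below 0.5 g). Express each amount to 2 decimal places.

Scale factor relative to 1 L: 0.497.
L-histidine: 0.196 g/L × 0.497 L = 0.097412 g = 97.41 mg
copper sulfate pentahydrate: 4.48 mg/L × 0.497 L = 2.23 mg
EDTA disodium salt: 0.128 g/L × 0.497 L = 0.063616 g = 63.62 mg
calcium pantothenate: 18 mg/L × 0.497 L = 8.95 mg

L-histidine 97.41 mg; copper sulfate pentahydrate 2.23 mg; EDTA disodium salt 63.62 mg; calcium pantothenate 8.95 mg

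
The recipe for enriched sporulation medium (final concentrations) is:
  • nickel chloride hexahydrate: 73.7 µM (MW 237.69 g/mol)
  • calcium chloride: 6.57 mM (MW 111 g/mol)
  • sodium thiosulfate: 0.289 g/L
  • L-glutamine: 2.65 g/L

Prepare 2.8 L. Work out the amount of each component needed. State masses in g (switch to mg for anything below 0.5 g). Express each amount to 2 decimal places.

Scale factor relative to 1 L: 2.8.
nickel chloride hexahydrate: 73.7 µmol/L × 237.69 g/mol × 2.8 L ÷ 1000 = 49.05 mg
calcium chloride: 6.57 mmol/L × 111 g/mol × 2.8 L ÷ 1000 = 2.04 g
sodium thiosulfate: 0.289 g/L × 2.8 L = 0.81 g
L-glutamine: 2.65 g/L × 2.8 L = 7.42 g

nickel chloride hexahydrate 49.05 mg; calcium chloride 2.04 g; sodium thiosulfate 0.81 g; L-glutamine 7.42 g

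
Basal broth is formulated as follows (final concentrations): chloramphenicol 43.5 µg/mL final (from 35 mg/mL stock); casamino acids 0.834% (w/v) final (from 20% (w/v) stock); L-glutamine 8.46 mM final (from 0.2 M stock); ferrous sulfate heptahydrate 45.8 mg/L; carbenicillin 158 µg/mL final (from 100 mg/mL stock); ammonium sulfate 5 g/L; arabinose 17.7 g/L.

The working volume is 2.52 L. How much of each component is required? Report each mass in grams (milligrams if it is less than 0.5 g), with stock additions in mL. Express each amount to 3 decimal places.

Scale factor relative to 1 L: 2.52.
chloramphenicol: V = C2·V2/C1 = 43.5 µg/mL × 2520 mL ÷ 35000 µg/mL = 3.132 mL
casamino acids: V = C2·V2/C1 = 0.834% ÷ 20% × 2520 mL = 105.084 mL
L-glutamine: V = C2·V2/C1 = 8.46 mM × 2520 mL ÷ 200 mM = 106.596 mL
ferrous sulfate heptahydrate: 45.8 mg/L × 2.52 L = 115.416 mg
carbenicillin: V = C2·V2/C1 = 158 µg/mL × 2520 mL ÷ 100000 µg/mL = 3.982 mL
ammonium sulfate: 5 g/L × 2.52 L = 12.600 g
arabinose: 17.7 g/L × 2.52 L = 44.604 g

chloramphenicol 3.132 mL; casamino acids 105.084 mL; L-glutamine 106.596 mL; ferrous sulfate heptahydrate 115.416 mg; carbenicillin 3.982 mL; ammonium sulfate 12.600 g; arabinose 44.604 g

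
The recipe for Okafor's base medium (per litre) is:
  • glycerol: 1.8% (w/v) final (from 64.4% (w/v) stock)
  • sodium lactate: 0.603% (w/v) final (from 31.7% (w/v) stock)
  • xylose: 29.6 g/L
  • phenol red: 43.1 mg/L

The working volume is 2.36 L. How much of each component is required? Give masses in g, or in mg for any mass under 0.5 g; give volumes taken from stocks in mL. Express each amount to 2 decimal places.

Working volume: 2.36 L.
glycerol: C1V1 = C2V2 → 1.8% ÷ 64.4% × 2360 mL = 65.96 mL
sodium lactate: dilute stock: 0.603% ÷ 31.7% × 2360 mL = 44.89 mL
xylose: 29.6 g/L × 2.36 L = 69.86 g
phenol red: 43.1 mg/L × 2.36 L = 101.72 mg

glycerol 65.96 mL; sodium lactate 44.89 mL; xylose 69.86 g; phenol red 101.72 mg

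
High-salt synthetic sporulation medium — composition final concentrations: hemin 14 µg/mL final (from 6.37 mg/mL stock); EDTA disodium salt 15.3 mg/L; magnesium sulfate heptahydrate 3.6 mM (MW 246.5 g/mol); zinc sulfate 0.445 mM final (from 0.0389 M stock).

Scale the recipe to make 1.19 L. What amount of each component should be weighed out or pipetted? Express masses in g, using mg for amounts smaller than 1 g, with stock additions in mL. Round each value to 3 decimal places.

Working volume: 1.19 L.
hemin: C1V1 = C2V2 → 14 µg/mL × 1190 mL ÷ 6370 µg/mL = 2.615 mL
EDTA disodium salt: 15.3 mg/L × 1.19 L = 18.207 mg
magnesium sulfate heptahydrate: 3.6 mmol/L × 246.5 g/mol × 1.19 L ÷ 1000 = 1.056 g
zinc sulfate: V = C2·V2/C1 = 0.445 mM × 1190 mL ÷ 38.9 mM = 13.613 mL

hemin 2.615 mL; EDTA disodium salt 18.207 mg; magnesium sulfate heptahydrate 1.056 g; zinc sulfate 13.613 mL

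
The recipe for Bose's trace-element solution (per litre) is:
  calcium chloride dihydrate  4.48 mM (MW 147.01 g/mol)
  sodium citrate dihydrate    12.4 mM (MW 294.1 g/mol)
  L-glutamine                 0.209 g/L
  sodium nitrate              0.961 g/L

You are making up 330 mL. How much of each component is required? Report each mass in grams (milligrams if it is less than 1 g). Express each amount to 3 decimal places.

calcium chloride dihydrate 217.340 mg; sodium citrate dihydrate 1.203 g; L-glutamine 68.970 mg; sodium nitrate 317.130 mg

Working volume: 330 mL = 0.33 L.
calcium chloride dihydrate: 4.48 mmol/L × 147.01 mg/mmol × 0.33 L = 217.340 mg
sodium citrate dihydrate: 12.4 mmol/L × 294.1 g/mol × 0.33 L ÷ 1000 = 1.203 g
L-glutamine: 0.209 g/L × 0.33 L = 0.06897 g = 68.970 mg
sodium nitrate: 0.961 g/L × 0.33 L = 0.31713 g = 317.130 mg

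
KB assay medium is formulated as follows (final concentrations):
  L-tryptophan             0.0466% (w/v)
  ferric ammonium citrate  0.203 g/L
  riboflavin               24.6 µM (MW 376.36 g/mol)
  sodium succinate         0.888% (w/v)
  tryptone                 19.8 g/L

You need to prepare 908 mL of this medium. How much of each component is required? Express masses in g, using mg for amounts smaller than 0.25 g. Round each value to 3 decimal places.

L-tryptophan 0.423 g; ferric ammonium citrate 184.324 mg; riboflavin 8.407 mg; sodium succinate 8.063 g; tryptone 17.978 g

Working volume: 908 mL = 0.908 L.
L-tryptophan: 0.0466 g per 100 mL × 908 mL ÷ 100 = 0.423 g
ferric ammonium citrate: 0.203 g/L × 0.908 L = 0.184324 g = 184.324 mg
riboflavin: 24.6 µmol/L × 376.36 g/mol × 0.908 L ÷ 1000 = 8.407 mg
sodium succinate: 0.888% w/v = 8.88 g/L → 8.88 × 0.908 L = 8.063 g
tryptone: 19.8 g/L × 0.908 L = 17.978 g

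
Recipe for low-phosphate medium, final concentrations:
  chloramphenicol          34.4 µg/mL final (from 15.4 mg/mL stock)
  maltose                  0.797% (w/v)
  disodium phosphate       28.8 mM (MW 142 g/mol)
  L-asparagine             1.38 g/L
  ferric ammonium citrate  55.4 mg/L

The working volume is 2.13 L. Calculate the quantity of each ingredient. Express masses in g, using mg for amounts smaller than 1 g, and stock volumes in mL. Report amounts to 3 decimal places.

chloramphenicol 4.758 mL; maltose 16.976 g; disodium phosphate 8.711 g; L-asparagine 2.939 g; ferric ammonium citrate 118.002 mg

Scale factor relative to 1 L: 2.13.
chloramphenicol: dilute stock: 34.4 µg/mL × 2130 mL ÷ 15400 µg/mL = 4.758 mL
maltose: 0.797 g per 100 mL × 2130 mL ÷ 100 = 16.976 g
disodium phosphate: 28.8 mmol/L × 142 g/mol × 2.13 L ÷ 1000 = 8.711 g
L-asparagine: 1.38 g/L × 2.13 L = 2.939 g
ferric ammonium citrate: 55.4 mg/L × 2.13 L = 118.002 mg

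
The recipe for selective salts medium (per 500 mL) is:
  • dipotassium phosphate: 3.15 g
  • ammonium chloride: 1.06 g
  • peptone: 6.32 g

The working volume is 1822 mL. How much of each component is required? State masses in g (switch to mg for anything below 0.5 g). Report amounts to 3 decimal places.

dipotassium phosphate 11.479 g; ammonium chloride 3.863 g; peptone 23.030 g

Scale factor = 1822 mL / 500 mL = 3.644.
dipotassium phosphate: 3.15 g × (1822 mL / 500 mL) = 11.479 g
ammonium chloride: 1.06 g × (1822 mL / 500 mL) = 3.863 g
peptone: 6.32 g × (1822 mL / 500 mL) = 23.030 g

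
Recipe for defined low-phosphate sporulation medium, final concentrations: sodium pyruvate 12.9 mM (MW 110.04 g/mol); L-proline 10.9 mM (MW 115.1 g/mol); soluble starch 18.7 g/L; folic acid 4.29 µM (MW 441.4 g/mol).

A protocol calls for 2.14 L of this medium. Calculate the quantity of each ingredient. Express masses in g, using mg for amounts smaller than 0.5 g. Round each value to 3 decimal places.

Working volume: 2.14 L.
sodium pyruvate: 12.9 mmol/L × 110.04 g/mol × 2.14 L ÷ 1000 = 3.038 g
L-proline: 10.9 mmol/L × 115.1 g/mol × 2.14 L ÷ 1000 = 2.685 g
soluble starch: 18.7 g/L × 2.14 L = 40.018 g
folic acid: 4.29 µmol/L × 441.4 g/mol × 2.14 L ÷ 1000 = 4.052 mg

sodium pyruvate 3.038 g; L-proline 2.685 g; soluble starch 40.018 g; folic acid 4.052 mg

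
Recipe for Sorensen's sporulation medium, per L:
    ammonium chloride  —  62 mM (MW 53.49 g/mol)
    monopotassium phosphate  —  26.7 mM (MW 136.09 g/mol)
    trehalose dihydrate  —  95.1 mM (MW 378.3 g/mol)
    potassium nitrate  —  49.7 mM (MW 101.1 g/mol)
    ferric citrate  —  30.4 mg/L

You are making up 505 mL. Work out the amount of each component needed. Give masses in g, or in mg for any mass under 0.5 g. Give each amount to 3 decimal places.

ammonium chloride 1.675 g; monopotassium phosphate 1.835 g; trehalose dihydrate 18.168 g; potassium nitrate 2.537 g; ferric citrate 15.352 mg

Scale factor relative to 1 L: 0.505.
ammonium chloride: 62 mmol/L × 53.49 g/mol × 0.505 L ÷ 1000 = 1.675 g
monopotassium phosphate: 26.7 mmol/L × 136.09 g/mol × 0.505 L ÷ 1000 = 1.835 g
trehalose dihydrate: 95.1 mmol/L × 378.3 g/mol × 0.505 L ÷ 1000 = 18.168 g
potassium nitrate: 49.7 mmol/L × 101.1 g/mol × 0.505 L ÷ 1000 = 2.537 g
ferric citrate: 30.4 mg/L × 0.505 L = 15.352 mg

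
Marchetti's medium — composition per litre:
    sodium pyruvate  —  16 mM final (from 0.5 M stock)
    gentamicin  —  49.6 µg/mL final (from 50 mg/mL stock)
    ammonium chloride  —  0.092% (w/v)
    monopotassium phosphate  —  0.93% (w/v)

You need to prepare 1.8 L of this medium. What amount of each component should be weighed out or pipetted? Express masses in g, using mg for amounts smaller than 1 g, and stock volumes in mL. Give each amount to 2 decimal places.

Working volume: 1.8 L.
sodium pyruvate: C1V1 = C2V2 → 16 mM × 1800 mL ÷ 500 mM = 57.60 mL
gentamicin: C1V1 = C2V2 → 49.6 µg/mL × 1800 mL ÷ 50000 µg/mL = 1.79 mL
ammonium chloride: 0.092% w/v = 0.92 g/L → 0.92 × 1.8 L = 1.66 g
monopotassium phosphate: 0.93% w/v = 9.3 g/L → 9.3 × 1.8 L = 16.74 g

sodium pyruvate 57.60 mL; gentamicin 1.79 mL; ammonium chloride 1.66 g; monopotassium phosphate 16.74 g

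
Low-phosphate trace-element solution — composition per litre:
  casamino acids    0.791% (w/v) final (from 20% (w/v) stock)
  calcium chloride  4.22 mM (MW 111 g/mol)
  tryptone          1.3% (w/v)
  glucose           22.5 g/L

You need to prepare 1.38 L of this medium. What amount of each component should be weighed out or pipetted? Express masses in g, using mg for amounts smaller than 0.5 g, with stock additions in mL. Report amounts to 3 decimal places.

casamino acids 54.579 mL; calcium chloride 0.646 g; tryptone 17.940 g; glucose 31.050 g

Working volume: 1.38 L.
casamino acids: V = C2·V2/C1 = 0.791% ÷ 20% × 1380 mL = 54.579 mL
calcium chloride: 4.22 mmol/L × 111 g/mol × 1.38 L ÷ 1000 = 0.646 g
tryptone: 1.3% w/v = 13 g/L → 13 × 1.38 L = 17.940 g
glucose: 22.5 g/L × 1.38 L = 31.050 g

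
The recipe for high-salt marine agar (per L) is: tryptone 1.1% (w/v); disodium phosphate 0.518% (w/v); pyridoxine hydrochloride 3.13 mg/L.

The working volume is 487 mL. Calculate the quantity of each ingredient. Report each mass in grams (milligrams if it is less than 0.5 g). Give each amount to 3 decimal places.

tryptone 5.357 g; disodium phosphate 2.523 g; pyridoxine hydrochloride 1.524 mg

Target volume = 487 mL = 0.487 L.
tryptone: 1.1% w/v = 11 g/L → 11 × 0.487 L = 5.357 g
disodium phosphate: 0.518 g per 100 mL × 487 mL ÷ 100 = 2.523 g
pyridoxine hydrochloride: 3.13 mg/L × 0.487 L = 1.524 mg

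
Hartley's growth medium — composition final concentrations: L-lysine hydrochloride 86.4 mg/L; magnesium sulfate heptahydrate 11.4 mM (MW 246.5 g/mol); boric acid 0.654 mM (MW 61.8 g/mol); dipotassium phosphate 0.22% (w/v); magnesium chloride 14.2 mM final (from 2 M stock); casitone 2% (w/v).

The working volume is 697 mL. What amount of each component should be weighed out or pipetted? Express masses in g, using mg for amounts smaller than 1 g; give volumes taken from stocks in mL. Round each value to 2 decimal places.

Working volume: 697 mL = 0.697 L.
L-lysine hydrochloride: 86.4 mg/L × 0.697 L = 60.22 mg
magnesium sulfate heptahydrate: 11.4 mmol/L × 246.5 g/mol × 0.697 L ÷ 1000 = 1.96 g
boric acid: 0.654 mmol/L × 61.8 mg/mmol × 0.697 L = 28.17 mg
dipotassium phosphate: 0.22 g per 100 mL × 697 mL ÷ 100 = 1.53 g
magnesium chloride: dilute stock: 14.2 mM × 697 mL ÷ 2000 mM = 4.95 mL
casitone: 2% w/v = 20 g/L → 20 × 0.697 L = 13.94 g

L-lysine hydrochloride 60.22 mg; magnesium sulfate heptahydrate 1.96 g; boric acid 28.17 mg; dipotassium phosphate 1.53 g; magnesium chloride 4.95 mL; casitone 13.94 g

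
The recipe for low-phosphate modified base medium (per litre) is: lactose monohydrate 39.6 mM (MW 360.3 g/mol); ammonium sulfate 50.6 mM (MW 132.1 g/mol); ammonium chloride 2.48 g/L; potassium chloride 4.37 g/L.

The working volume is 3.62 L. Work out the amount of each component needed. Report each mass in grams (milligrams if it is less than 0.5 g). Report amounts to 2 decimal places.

lactose monohydrate 51.65 g; ammonium sulfate 24.20 g; ammonium chloride 8.98 g; potassium chloride 15.82 g

Scale factor relative to 1 L: 3.62.
lactose monohydrate: 39.6 mmol/L × 360.3 g/mol × 3.62 L ÷ 1000 = 51.65 g
ammonium sulfate: 50.6 mmol/L × 132.1 g/mol × 3.62 L ÷ 1000 = 24.20 g
ammonium chloride: 2.48 g/L × 3.62 L = 8.98 g
potassium chloride: 4.37 g/L × 3.62 L = 15.82 g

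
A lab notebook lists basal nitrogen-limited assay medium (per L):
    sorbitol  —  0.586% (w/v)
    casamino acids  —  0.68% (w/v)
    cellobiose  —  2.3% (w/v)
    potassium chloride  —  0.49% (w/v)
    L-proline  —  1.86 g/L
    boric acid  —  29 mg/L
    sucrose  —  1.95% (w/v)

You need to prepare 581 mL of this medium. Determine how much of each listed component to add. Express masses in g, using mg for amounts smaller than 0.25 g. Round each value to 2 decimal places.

sorbitol 3.40 g; casamino acids 3.95 g; cellobiose 13.36 g; potassium chloride 2.85 g; L-proline 1.08 g; boric acid 16.85 mg; sucrose 11.33 g

Target volume = 581 mL = 0.581 L.
sorbitol: 0.586% w/v = 5.86 g/L → 5.86 × 0.581 L = 3.40 g
casamino acids: 0.68 g per 100 mL × 581 mL ÷ 100 = 3.95 g
cellobiose: 2.3 g per 100 mL × 581 mL ÷ 100 = 13.36 g
potassium chloride: 0.49 g per 100 mL × 581 mL ÷ 100 = 2.85 g
L-proline: 1.86 g/L × 0.581 L = 1.08 g
boric acid: 29 mg/L × 0.581 L = 16.85 mg
sucrose: 1.95 g per 100 mL × 581 mL ÷ 100 = 11.33 g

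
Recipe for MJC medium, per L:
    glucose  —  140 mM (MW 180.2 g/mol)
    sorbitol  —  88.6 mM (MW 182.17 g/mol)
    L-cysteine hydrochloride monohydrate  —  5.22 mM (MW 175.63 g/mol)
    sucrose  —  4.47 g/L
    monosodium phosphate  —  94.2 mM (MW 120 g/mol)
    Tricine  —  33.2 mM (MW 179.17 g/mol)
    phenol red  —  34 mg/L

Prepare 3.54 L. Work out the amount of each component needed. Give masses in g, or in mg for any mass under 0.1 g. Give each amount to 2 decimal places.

glucose 89.31 g; sorbitol 57.14 g; L-cysteine hydrochloride monohydrate 3.25 g; sucrose 15.82 g; monosodium phosphate 40.02 g; Tricine 21.06 g; phenol red 0.12 g

Working volume: 3.54 L.
glucose: 140 mmol/L × 180.2 g/mol × 3.54 L ÷ 1000 = 89.31 g
sorbitol: 88.6 mmol/L × 182.17 g/mol × 3.54 L ÷ 1000 = 57.14 g
L-cysteine hydrochloride monohydrate: 5.22 mmol/L × 175.63 g/mol × 3.54 L ÷ 1000 = 3.25 g
sucrose: 4.47 g/L × 3.54 L = 15.82 g
monosodium phosphate: 94.2 mmol/L × 120 g/mol × 3.54 L ÷ 1000 = 40.02 g
Tricine: 33.2 mmol/L × 179.17 g/mol × 3.54 L ÷ 1000 = 21.06 g
phenol red: 34 mg/L × 3.54 L = 120.36 mg = 0.12 g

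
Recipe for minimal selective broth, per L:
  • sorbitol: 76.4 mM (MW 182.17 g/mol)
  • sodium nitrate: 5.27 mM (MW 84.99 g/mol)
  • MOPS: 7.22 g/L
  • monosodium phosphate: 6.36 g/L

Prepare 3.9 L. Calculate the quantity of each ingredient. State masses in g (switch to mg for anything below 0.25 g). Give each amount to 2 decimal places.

Scale factor relative to 1 L: 3.9.
sorbitol: 76.4 mmol/L × 182.17 g/mol × 3.9 L ÷ 1000 = 54.28 g
sodium nitrate: 5.27 mmol/L × 84.99 g/mol × 3.9 L ÷ 1000 = 1.75 g
MOPS: 7.22 g/L × 3.9 L = 28.16 g
monosodium phosphate: 6.36 g/L × 3.9 L = 24.80 g

sorbitol 54.28 g; sodium nitrate 1.75 g; MOPS 28.16 g; monosodium phosphate 24.80 g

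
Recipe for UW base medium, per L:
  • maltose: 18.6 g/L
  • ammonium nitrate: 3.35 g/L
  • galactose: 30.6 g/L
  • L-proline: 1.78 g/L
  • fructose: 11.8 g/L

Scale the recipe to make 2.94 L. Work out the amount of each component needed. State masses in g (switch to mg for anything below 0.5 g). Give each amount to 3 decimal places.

Working volume: 2.94 L.
maltose: 18.6 g/L × 2.94 L = 54.684 g
ammonium nitrate: 3.35 g/L × 2.94 L = 9.849 g
galactose: 30.6 g/L × 2.94 L = 89.964 g
L-proline: 1.78 g/L × 2.94 L = 5.233 g
fructose: 11.8 g/L × 2.94 L = 34.692 g

maltose 54.684 g; ammonium nitrate 9.849 g; galactose 89.964 g; L-proline 5.233 g; fructose 34.692 g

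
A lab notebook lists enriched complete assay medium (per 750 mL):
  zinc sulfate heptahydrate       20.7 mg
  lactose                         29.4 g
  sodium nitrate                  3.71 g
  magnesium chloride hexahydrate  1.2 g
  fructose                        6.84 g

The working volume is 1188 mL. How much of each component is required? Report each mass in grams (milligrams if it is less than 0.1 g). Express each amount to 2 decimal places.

zinc sulfate heptahydrate 32.79 mg; lactose 46.57 g; sodium nitrate 5.88 g; magnesium chloride hexahydrate 1.90 g; fructose 10.83 g

Ratio of target to recipe volume: 1188 / 750 = 1.584.
zinc sulfate heptahydrate: 20.7 mg × (1188 mL / 750 mL) = 32.79 mg
lactose: 29.4 g × (1188 mL / 750 mL) = 46.57 g
sodium nitrate: 3.71 g × (1188 mL / 750 mL) = 5.88 g
magnesium chloride hexahydrate: 1.2 g × (1188 mL / 750 mL) = 1.90 g
fructose: 6.84 g × (1188 mL / 750 mL) = 10.83 g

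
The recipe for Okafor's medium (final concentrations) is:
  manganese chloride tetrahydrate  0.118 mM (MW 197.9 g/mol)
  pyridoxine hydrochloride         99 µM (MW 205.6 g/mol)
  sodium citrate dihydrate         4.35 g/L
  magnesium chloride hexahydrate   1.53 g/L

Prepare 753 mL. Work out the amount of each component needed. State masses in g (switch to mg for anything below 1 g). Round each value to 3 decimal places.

Scale factor relative to 1 L: 0.753.
manganese chloride tetrahydrate: 0.118 mmol/L × 197.9 mg/mmol × 0.753 L = 17.584 mg
pyridoxine hydrochloride: 99 µmol/L × 205.6 g/mol × 0.753 L ÷ 1000 = 15.327 mg
sodium citrate dihydrate: 4.35 g/L × 0.753 L = 3.276 g
magnesium chloride hexahydrate: 1.53 g/L × 0.753 L = 1.152 g

manganese chloride tetrahydrate 17.584 mg; pyridoxine hydrochloride 15.327 mg; sodium citrate dihydrate 3.276 g; magnesium chloride hexahydrate 1.152 g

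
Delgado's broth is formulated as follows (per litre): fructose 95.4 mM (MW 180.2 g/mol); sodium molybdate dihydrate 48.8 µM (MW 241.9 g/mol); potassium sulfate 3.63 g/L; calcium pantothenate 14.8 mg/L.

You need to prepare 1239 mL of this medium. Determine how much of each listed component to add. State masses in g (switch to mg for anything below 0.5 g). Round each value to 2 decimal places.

Scale factor relative to 1 L: 1.239.
fructose: 95.4 mmol/L × 180.2 g/mol × 1.239 L ÷ 1000 = 21.30 g
sodium molybdate dihydrate: 48.8 µmol/L × 241.9 g/mol × 1.239 L ÷ 1000 = 14.63 mg
potassium sulfate: 3.63 g/L × 1.239 L = 4.50 g
calcium pantothenate: 14.8 mg/L × 1.239 L = 18.34 mg

fructose 21.30 g; sodium molybdate dihydrate 14.63 mg; potassium sulfate 4.50 g; calcium pantothenate 18.34 mg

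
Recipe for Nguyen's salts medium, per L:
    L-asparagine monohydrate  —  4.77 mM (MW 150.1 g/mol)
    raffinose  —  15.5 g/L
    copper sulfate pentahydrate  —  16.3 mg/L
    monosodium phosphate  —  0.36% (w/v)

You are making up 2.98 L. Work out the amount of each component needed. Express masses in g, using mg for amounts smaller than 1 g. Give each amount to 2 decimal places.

L-asparagine monohydrate 2.13 g; raffinose 46.19 g; copper sulfate pentahydrate 48.57 mg; monosodium phosphate 10.73 g

Scale factor relative to 1 L: 2.98.
L-asparagine monohydrate: 4.77 mmol/L × 150.1 g/mol × 2.98 L ÷ 1000 = 2.13 g
raffinose: 15.5 g/L × 2.98 L = 46.19 g
copper sulfate pentahydrate: 16.3 mg/L × 2.98 L = 48.57 mg
monosodium phosphate: 0.36 g per 100 mL × 2980 mL ÷ 100 = 10.73 g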